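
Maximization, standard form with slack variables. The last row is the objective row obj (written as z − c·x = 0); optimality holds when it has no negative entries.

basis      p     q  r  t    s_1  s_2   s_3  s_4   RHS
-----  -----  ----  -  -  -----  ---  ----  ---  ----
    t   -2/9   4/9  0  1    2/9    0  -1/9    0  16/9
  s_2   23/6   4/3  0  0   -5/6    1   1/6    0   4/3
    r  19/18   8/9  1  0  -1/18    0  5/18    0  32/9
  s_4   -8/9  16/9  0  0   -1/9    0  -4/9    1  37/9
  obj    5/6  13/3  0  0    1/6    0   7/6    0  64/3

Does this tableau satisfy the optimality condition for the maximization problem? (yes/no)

Every obj-row coefficient is ≥ 0, so the tableau is optimal.

yes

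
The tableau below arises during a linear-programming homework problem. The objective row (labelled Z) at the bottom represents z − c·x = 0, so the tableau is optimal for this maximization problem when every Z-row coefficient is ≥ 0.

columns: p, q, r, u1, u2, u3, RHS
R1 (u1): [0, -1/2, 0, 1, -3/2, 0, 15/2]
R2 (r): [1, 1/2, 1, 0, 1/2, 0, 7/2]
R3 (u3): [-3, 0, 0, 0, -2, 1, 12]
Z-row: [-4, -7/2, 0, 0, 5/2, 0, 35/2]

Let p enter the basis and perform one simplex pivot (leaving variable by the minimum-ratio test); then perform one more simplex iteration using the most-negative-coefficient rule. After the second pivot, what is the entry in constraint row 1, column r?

1

Ratio test on column p — row 1: entry 0 ≤ 0; row 2: (7/2)/1 = 7/2; row 3: entry -3 ≤ 0. Minimum is 7/2 at row 2 (r leaves); pivot element 1.
Divide row 2 by 1; eliminate column p from the other rows.
Second iteration: most negative Z-row entry is -3/2 in column q, so q enters.
Ratio test on column q — row 1: entry -1/2 ≤ 0; row 2: (7/2)/(1/2) = 7; row 3: (45/2)/(3/2) = 15. Minimum is 7 at row 2 (p leaves); pivot element 1/2.
Divide row 2 by 1/2; eliminate column q from the other rows.
After both pivots, the entry at constraint row 1, column r is 1.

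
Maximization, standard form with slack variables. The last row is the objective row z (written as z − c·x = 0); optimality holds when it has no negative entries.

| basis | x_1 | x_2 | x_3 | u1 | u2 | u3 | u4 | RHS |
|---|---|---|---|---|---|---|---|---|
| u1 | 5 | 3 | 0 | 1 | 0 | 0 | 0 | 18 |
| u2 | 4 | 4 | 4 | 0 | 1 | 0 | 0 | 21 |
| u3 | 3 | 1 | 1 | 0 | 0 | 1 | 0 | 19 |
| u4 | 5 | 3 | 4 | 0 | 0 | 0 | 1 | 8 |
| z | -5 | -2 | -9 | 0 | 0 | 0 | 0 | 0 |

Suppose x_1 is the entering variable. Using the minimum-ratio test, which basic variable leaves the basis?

Column x_1 entries and ratios — u1: 18/5 = 18/5; u2: 21/4 = 21/4; u3: 19/3 = 19/3; u4: 8/5 = 8/5.
Smallest ratio is 8/5 in the row of u4, so u4 leaves.

u4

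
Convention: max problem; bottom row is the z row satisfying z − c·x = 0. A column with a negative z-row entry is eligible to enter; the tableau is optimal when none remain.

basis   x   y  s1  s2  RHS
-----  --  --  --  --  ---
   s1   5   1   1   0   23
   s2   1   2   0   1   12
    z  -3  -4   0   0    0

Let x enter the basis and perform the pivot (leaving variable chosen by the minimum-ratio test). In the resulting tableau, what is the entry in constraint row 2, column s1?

Ratio test on column x — row 1: 23/5 = 23/5; row 2: 12/1 = 12. Minimum is 23/5 at row 1 (s1 leaves); pivot element 5.
Divide row 1 by 5; eliminate column x from the other rows.
Row 2 update in column s1: 0 − 1·(1/5) = -1/5.

-1/5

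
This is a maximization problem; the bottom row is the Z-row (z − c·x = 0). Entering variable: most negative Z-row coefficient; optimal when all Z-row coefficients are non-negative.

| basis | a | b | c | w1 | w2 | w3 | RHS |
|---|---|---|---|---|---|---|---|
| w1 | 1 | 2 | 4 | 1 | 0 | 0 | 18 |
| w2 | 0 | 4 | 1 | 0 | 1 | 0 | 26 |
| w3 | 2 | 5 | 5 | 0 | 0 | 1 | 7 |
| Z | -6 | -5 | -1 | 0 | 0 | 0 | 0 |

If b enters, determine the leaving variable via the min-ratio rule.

Column b entries and ratios — w1: 18/2 = 9; w2: 26/4 = 13/2; w3: 7/5 = 7/5.
Smallest ratio is 7/5 in the row of w3, so w3 leaves.

w3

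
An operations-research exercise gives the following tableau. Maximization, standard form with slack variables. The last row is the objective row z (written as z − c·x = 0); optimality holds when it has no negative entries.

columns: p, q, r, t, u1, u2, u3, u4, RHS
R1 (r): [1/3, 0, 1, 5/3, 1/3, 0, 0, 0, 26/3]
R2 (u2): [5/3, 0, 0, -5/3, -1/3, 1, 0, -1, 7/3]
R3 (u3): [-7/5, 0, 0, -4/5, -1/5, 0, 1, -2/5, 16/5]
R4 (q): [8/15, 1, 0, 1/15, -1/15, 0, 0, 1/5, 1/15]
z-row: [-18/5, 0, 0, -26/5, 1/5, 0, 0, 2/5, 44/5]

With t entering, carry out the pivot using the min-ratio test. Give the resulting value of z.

Ratio test on column t — row 1: (26/3)/(5/3) = 26/5; row 2: entry -5/3 ≤ 0; row 3: entry -4/5 ≤ 0; row 4: (1/15)/(1/15) = 1. Minimum is 1 at row 4 (q leaves); pivot element 1/15.
Pivot on row 4; the z-row RHS becomes 44/5 − (-26/5)·1 = 14.

14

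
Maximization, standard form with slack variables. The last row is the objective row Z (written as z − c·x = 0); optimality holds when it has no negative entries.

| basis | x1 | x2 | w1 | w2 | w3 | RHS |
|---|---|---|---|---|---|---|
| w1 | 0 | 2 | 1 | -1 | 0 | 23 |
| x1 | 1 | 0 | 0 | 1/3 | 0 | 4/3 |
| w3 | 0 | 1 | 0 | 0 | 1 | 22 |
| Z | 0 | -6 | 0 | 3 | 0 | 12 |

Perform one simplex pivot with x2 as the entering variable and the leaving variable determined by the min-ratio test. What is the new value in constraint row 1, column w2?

Ratio test on column x2 — row 1: 23/2 = 23/2; row 2: entry 0 ≤ 0; row 3: 22/1 = 22. Minimum is 23/2 at row 1 (w1 leaves); pivot element 2.
Divide row 1 by 2; eliminate column x2 from the other rows.
In the new row 1, the w2 entry is the old entry divided by the pivot: (-1)/2 = -1/2.

-1/2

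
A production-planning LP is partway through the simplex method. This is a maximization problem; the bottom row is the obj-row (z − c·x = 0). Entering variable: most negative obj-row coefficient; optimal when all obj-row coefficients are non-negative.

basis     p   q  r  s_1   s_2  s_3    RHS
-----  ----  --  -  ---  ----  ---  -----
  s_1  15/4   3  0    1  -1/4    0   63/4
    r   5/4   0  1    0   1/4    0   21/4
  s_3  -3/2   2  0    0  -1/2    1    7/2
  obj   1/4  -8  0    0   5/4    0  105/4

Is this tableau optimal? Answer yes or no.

The obj-row has a negative entry -8 in column q, so it is not optimal.

no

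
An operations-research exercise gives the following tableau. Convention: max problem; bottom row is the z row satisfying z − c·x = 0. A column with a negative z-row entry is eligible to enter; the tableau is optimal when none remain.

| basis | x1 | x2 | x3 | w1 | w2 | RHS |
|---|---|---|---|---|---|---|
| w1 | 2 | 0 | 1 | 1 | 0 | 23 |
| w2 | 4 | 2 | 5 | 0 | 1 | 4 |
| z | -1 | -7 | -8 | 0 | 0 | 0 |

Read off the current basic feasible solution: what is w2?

w2 is basic (row 2); its value is the RHS of that row, 4.

4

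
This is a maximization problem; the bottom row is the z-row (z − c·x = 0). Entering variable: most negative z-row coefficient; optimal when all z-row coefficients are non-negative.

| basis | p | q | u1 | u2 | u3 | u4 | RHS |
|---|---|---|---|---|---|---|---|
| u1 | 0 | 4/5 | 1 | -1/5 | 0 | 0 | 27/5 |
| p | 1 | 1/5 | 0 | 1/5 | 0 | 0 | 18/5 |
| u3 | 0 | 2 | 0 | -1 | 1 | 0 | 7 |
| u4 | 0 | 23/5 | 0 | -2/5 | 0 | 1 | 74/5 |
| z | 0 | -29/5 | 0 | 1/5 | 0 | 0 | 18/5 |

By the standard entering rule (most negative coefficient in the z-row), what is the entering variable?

Negative z-row entries: q: -29/5.
The most negative is -29/5 in column q, so q enters.

q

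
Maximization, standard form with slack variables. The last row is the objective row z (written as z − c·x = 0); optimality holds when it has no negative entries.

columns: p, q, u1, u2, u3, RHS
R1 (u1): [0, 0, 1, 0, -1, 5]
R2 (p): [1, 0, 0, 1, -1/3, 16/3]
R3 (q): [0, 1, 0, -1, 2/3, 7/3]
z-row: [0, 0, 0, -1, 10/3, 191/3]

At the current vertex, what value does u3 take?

u3 is not in the basis, so in the current basic feasible solution u3 = 0.

0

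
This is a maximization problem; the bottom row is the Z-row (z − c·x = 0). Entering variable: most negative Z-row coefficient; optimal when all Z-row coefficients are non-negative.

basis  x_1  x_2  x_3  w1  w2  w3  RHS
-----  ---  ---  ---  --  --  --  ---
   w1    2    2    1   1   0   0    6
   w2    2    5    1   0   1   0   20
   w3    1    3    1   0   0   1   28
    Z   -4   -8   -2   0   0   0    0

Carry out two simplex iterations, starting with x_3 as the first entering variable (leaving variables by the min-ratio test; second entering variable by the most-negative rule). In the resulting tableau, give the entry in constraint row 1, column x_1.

1

Ratio test on column x_3 — row 1: 6/1 = 6; row 2: 20/1 = 20; row 3: 28/1 = 28. Minimum is 6 at row 1 (w1 leaves); pivot element 1.
Divide row 1 by 1; eliminate column x_3 from the other rows.
Second iteration: most negative Z-row entry is -4 in column x_2, so x_2 enters.
Ratio test on column x_2 — row 1: 6/2 = 3; row 2: 14/3 = 14/3; row 3: 22/1 = 22. Minimum is 3 at row 1 (x_3 leaves); pivot element 2.
Divide row 1 by 2; eliminate column x_2 from the other rows.
After both pivots, the entry at constraint row 1, column x_1 is 1.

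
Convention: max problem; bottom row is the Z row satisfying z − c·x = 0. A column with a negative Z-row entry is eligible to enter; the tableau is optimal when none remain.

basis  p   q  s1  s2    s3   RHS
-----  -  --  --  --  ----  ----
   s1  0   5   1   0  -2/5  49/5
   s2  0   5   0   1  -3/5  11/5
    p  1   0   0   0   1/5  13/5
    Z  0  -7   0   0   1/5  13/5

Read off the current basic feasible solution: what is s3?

0

s3 is not in the basis, so in the current basic feasible solution s3 = 0.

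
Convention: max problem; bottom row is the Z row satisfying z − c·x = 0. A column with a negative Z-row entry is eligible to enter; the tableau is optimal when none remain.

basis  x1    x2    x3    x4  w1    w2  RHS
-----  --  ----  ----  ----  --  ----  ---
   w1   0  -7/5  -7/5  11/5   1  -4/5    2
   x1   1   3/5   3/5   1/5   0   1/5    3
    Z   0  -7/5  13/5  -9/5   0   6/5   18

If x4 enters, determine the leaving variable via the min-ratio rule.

w1

Column x4 entries and ratios — w1: 2/(11/5) = 10/11; x1: 3/(1/5) = 15.
Smallest ratio is 10/11 in the row of w1, so w1 leaves.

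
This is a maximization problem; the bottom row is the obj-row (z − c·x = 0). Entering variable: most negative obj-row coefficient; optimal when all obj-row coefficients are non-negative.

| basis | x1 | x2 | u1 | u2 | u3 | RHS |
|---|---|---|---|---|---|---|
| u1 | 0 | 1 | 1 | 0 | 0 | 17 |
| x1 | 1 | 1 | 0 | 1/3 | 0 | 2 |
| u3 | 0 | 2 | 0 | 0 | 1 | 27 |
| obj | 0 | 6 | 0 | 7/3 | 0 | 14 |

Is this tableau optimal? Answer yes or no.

Every obj-row coefficient is ≥ 0, so the tableau is optimal.

yes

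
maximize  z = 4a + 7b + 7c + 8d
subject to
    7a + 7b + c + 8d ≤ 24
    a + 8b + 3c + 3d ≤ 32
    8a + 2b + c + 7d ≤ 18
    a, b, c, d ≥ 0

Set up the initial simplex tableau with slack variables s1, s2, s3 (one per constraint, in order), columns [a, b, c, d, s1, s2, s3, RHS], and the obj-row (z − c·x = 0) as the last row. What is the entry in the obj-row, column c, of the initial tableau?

-7

The obj-row carries the negated objective coefficients: the c entry is -7.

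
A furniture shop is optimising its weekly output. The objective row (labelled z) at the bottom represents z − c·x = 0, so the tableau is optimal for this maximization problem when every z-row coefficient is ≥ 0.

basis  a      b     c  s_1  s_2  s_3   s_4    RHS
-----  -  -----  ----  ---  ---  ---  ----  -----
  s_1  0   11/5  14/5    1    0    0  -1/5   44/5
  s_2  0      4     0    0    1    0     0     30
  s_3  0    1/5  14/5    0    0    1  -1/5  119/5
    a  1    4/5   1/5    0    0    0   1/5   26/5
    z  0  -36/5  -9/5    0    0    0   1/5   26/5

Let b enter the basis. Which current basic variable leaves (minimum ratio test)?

s_1

Column b entries and ratios — s_1: (44/5)/(11/5) = 4; s_2: 30/4 = 15/2; s_3: (119/5)/(1/5) = 119; a: (26/5)/(4/5) = 13/2.
Smallest ratio is 4 in the row of s_1, so s_1 leaves.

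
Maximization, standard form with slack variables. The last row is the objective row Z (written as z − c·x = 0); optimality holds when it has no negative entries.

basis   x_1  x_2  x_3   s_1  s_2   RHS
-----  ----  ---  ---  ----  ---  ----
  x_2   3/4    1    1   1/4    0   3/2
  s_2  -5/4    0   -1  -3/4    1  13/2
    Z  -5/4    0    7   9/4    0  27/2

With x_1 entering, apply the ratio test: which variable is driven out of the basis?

Column x_1 entries and ratios — x_2: (3/2)/(3/4) = 2; s_2: -5/4 ≤ 0, skip.
Smallest ratio is 2 in the row of x_2, so x_2 leaves.

x_2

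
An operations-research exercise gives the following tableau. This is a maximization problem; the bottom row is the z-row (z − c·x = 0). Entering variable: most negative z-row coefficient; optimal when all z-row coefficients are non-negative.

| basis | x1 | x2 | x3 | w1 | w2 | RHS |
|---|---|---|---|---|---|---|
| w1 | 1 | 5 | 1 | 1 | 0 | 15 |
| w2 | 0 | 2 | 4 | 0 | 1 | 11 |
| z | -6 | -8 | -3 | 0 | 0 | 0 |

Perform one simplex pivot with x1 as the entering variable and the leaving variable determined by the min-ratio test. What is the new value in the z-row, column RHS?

90

Ratio test on column x1 — row 1: 15/1 = 15; row 2: entry 0 ≤ 0. Minimum is 15 at row 1 (w1 leaves); pivot element 1.
Divide row 1 by 1; eliminate column x1 from the other rows.
z-row update in column RHS: 0 − (-6)·15 = 90.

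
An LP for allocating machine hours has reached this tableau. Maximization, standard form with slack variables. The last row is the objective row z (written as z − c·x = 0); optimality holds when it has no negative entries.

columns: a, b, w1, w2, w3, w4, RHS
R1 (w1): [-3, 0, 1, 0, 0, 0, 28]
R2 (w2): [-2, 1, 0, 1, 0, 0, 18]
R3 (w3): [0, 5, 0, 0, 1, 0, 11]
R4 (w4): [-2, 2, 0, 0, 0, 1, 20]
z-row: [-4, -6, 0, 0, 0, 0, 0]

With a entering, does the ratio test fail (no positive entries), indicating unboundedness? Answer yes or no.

Every constraint-row entry in column a is ≤ 0, so increasing a is unbounded.

yes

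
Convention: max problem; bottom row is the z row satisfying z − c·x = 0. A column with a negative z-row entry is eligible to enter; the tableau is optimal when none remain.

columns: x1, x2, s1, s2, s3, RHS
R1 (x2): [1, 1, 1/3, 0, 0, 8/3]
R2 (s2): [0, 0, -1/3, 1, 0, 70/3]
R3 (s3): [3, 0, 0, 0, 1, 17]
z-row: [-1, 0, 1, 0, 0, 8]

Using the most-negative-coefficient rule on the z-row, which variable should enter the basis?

Negative z-row entries: x1: -1.
The most negative is -1 in column x1, so x1 enters.

x1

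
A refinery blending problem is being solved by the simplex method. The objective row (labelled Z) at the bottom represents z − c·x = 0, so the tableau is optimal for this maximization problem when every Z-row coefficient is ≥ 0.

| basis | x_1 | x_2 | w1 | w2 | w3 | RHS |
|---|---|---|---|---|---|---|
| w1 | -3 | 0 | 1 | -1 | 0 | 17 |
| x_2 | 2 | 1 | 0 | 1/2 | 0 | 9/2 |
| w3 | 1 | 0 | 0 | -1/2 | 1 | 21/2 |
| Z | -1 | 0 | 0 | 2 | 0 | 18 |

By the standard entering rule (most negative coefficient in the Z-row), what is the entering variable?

x_1

Negative Z-row entries: x_1: -1.
The most negative is -1 in column x_1, so x_1 enters.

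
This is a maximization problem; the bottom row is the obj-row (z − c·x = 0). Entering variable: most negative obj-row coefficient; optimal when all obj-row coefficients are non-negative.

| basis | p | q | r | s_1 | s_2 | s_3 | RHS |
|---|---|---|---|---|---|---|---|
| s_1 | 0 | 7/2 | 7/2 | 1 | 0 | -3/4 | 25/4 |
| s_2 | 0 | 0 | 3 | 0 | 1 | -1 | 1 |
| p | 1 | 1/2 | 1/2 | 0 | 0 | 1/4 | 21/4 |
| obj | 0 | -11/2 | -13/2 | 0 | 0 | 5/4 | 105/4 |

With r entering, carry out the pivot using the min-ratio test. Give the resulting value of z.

Ratio test on column r — row 1: (25/4)/(7/2) = 25/14; row 2: 1/3 = 1/3; row 3: (21/4)/(1/2) = 21/2. Minimum is 1/3 at row 2 (s_2 leaves); pivot element 3.
Pivot on row 2; the obj-row RHS becomes 105/4 − (-13/2)·(1/3) = 341/12.

341/12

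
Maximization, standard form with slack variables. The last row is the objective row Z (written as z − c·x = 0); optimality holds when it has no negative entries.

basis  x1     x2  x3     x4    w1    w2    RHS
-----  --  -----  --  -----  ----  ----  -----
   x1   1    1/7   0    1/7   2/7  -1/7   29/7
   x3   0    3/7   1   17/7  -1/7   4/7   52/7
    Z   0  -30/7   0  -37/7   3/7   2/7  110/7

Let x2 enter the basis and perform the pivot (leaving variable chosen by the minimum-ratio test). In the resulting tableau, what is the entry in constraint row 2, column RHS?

Ratio test on column x2 — row 1: (29/7)/(1/7) = 29; row 2: (52/7)/(3/7) = 52/3. Minimum is 52/3 at row 2 (x3 leaves); pivot element 3/7.
Divide row 2 by 3/7; eliminate column x2 from the other rows.
In the new row 2, the RHS entry is the old entry divided by the pivot: (52/7)/(3/7) = 52/3.

52/3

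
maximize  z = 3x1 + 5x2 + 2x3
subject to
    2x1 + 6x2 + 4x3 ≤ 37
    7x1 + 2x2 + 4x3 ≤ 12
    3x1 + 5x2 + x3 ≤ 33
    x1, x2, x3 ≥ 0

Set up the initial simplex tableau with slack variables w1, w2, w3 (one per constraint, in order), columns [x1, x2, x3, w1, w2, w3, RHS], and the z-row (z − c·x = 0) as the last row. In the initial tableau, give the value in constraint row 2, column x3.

4

Constraint 2 has coefficient 4 on x3.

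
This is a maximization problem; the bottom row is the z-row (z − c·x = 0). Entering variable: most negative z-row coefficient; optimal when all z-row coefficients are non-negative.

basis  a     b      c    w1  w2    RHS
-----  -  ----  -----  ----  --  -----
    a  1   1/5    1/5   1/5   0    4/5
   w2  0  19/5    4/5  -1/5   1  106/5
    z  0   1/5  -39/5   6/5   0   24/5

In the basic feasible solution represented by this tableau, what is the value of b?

0

b is not in the basis, so in the current basic feasible solution b = 0.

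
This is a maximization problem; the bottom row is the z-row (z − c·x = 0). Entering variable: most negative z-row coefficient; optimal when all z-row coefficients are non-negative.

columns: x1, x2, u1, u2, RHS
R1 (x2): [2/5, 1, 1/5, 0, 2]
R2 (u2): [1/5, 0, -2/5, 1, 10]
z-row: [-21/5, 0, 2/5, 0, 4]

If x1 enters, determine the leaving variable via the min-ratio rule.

Column x1 entries and ratios — x2: 2/(2/5) = 5; u2: 10/(1/5) = 50.
Smallest ratio is 5 in the row of x2, so x2 leaves.

x2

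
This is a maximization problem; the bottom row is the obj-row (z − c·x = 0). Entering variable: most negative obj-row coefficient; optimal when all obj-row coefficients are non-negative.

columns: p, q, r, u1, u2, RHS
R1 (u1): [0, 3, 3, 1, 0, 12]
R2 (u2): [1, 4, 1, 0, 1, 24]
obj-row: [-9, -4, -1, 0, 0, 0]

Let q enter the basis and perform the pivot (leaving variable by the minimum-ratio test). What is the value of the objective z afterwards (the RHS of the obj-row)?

Ratio test on column q — row 1: 12/3 = 4; row 2: 24/4 = 6. Minimum is 4 at row 1 (u1 leaves); pivot element 3.
Pivot on row 1; the obj-row RHS becomes 0 − (-4)·4 = 16.

16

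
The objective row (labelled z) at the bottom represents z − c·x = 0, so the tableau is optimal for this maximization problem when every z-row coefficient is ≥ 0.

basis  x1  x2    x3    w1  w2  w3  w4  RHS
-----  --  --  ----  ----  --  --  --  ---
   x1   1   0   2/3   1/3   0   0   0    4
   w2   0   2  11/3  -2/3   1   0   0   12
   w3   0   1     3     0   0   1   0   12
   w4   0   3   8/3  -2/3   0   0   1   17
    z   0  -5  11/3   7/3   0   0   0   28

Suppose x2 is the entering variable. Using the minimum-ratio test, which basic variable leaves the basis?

Column x2 entries and ratios — x1: 0 ≤ 0, skip; w2: 12/2 = 6; w3: 12/1 = 12; w4: 17/3 = 17/3.
Smallest ratio is 17/3 in the row of w4, so w4 leaves.

w4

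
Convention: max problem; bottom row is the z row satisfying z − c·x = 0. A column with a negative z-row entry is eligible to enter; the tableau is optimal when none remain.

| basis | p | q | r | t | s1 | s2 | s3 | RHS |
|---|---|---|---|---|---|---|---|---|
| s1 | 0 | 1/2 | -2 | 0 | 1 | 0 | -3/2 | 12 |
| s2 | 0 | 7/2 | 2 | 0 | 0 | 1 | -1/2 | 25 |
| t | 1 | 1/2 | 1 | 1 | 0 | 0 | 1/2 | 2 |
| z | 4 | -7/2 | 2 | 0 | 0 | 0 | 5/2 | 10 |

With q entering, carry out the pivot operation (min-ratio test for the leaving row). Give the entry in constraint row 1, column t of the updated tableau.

-1

Ratio test on column q — row 1: 12/(1/2) = 24; row 2: 25/(7/2) = 50/7; row 3: 2/(1/2) = 4. Minimum is 4 at row 3 (t leaves); pivot element 1/2.
Divide row 3 by 1/2; eliminate column q from the other rows.
Row 1 update in column t: 0 − (1/2)·2 = -1.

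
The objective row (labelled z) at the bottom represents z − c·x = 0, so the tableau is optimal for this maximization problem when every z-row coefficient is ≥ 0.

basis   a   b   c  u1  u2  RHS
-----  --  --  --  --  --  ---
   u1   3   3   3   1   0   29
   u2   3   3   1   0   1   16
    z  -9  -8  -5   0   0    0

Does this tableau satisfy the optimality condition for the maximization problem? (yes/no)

no

The z-row has a negative entry -9 in column a, so it is not optimal.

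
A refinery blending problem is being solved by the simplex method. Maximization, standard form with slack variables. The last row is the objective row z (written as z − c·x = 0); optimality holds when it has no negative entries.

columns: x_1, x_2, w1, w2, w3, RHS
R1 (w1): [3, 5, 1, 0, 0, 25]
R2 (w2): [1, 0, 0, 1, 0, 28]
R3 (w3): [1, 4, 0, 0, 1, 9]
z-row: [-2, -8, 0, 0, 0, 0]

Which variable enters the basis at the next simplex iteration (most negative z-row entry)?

x_2

Negative z-row entries: x_1: -2, x_2: -8.
The most negative is -8 in column x_2, so x_2 enters.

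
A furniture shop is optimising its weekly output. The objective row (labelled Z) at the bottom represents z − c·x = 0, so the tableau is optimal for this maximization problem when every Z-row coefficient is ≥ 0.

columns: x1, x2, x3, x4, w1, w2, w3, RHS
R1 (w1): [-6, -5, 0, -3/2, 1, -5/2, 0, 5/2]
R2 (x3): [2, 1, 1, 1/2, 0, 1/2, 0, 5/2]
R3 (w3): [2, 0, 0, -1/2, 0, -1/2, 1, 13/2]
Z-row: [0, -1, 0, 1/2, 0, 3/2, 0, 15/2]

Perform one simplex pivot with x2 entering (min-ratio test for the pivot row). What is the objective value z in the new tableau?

10

Ratio test on column x2 — row 1: entry -5 ≤ 0; row 2: (5/2)/1 = 5/2; row 3: entry 0 ≤ 0. Minimum is 5/2 at row 2 (x3 leaves); pivot element 1.
Pivot on row 2; the Z-row RHS becomes 15/2 − (-1)·(5/2) = 10.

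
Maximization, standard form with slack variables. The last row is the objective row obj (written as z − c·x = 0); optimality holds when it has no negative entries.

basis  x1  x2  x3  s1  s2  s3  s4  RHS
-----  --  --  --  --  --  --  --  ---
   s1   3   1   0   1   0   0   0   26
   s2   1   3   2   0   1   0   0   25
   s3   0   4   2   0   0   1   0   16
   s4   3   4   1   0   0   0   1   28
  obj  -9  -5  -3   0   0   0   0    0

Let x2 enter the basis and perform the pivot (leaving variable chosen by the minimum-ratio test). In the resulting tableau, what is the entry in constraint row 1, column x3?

-1/2

Ratio test on column x2 — row 1: 26/1 = 26; row 2: 25/3 = 25/3; row 3: 16/4 = 4; row 4: 28/4 = 7. Minimum is 4 at row 3 (s3 leaves); pivot element 4.
Divide row 3 by 4; eliminate column x2 from the other rows.
Row 1 update in column x3: 0 − 1·(1/2) = -1/2.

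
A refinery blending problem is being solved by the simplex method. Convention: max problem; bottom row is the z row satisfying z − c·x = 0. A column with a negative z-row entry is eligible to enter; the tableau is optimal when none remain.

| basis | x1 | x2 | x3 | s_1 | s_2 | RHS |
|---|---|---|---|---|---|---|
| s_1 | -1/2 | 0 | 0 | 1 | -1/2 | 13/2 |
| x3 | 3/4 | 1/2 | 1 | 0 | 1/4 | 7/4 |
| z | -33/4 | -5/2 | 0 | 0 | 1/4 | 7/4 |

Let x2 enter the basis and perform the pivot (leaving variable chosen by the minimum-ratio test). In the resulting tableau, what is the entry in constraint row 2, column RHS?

7/2

Ratio test on column x2 — row 1: entry 0 ≤ 0; row 2: (7/4)/(1/2) = 7/2. Minimum is 7/2 at row 2 (x3 leaves); pivot element 1/2.
Divide row 2 by 1/2; eliminate column x2 from the other rows.
In the new row 2, the RHS entry is the old entry divided by the pivot: (7/4)/(1/2) = 7/2.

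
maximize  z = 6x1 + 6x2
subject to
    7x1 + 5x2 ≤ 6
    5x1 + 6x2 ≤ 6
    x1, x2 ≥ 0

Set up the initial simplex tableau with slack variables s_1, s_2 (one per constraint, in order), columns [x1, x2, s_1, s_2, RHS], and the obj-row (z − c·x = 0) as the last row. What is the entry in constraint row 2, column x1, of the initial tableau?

5

Constraint 2 has coefficient 5 on x1.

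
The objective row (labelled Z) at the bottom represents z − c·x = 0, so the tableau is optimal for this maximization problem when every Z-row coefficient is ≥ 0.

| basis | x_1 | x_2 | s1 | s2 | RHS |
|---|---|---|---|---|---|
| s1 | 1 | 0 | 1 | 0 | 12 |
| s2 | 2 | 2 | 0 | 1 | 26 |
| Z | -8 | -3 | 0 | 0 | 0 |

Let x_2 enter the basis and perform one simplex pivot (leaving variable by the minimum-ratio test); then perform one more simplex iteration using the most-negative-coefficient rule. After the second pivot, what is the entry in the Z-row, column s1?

Ratio test on column x_2 — row 1: entry 0 ≤ 0; row 2: 26/2 = 13. Minimum is 13 at row 2 (s2 leaves); pivot element 2.
Divide row 2 by 2; eliminate column x_2 from the other rows.
Second iteration: most negative Z-row entry is -5 in column x_1, so x_1 enters.
Ratio test on column x_1 — row 1: 12/1 = 12; row 2: 13/1 = 13. Minimum is 12 at row 1 (s1 leaves); pivot element 1.
Divide row 1 by 1; eliminate column x_1 from the other rows.
After both pivots, the entry at the Z-row, column s1 is 5.

5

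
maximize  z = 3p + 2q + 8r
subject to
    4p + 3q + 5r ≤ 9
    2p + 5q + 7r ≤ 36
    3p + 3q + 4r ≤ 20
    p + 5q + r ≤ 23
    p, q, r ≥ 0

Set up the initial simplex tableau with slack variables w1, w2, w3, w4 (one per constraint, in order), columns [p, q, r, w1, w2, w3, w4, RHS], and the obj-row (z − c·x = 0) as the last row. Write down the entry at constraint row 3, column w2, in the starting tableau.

0

Slack w2 belongs to constraint 2; its column is the unit vector e_2, so the entry in row 3 is 0.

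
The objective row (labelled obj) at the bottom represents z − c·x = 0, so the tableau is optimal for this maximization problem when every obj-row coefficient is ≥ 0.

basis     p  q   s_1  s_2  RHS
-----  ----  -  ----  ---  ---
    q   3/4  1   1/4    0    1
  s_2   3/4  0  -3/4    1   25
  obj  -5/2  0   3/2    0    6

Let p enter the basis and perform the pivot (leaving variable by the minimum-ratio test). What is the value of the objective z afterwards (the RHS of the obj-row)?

28/3

Ratio test on column p — row 1: 1/(3/4) = 4/3; row 2: 25/(3/4) = 100/3. Minimum is 4/3 at row 1 (q leaves); pivot element 3/4.
Pivot on row 1; the obj-row RHS becomes 6 − (-5/2)·(4/3) = 28/3.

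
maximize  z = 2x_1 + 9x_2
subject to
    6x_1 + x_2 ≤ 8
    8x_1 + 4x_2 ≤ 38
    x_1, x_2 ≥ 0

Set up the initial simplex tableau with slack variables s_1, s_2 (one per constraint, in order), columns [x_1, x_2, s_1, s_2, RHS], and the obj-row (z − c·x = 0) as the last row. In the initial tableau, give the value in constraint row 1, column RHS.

The RHS of constraint 1 is b_1 = 8.

8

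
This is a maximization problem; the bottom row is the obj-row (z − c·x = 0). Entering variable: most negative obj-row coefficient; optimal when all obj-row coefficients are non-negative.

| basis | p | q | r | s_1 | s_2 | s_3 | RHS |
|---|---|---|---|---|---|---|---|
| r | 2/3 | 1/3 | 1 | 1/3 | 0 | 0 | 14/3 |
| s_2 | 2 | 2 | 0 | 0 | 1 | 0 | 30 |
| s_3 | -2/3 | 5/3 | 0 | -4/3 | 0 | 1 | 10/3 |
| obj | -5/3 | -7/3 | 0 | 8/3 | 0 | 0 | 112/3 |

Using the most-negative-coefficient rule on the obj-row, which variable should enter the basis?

q

Negative obj-row entries: p: -5/3, q: -7/3.
The most negative is -7/3 in column q, so q enters.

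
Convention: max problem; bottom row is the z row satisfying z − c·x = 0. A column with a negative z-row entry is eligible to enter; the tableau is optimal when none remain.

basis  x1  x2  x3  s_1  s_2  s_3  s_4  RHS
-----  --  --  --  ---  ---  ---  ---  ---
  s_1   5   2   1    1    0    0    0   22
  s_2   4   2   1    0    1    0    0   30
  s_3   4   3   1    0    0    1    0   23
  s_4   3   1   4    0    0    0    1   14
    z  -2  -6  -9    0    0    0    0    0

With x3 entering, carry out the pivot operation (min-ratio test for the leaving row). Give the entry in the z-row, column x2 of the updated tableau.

Ratio test on column x3 — row 1: 22/1 = 22; row 2: 30/1 = 30; row 3: 23/1 = 23; row 4: 14/4 = 7/2. Minimum is 7/2 at row 4 (s_4 leaves); pivot element 4.
Divide row 4 by 4; eliminate column x3 from the other rows.
z-row update in column x2: -6 − (-9)·(1/4) = -15/4.

-15/4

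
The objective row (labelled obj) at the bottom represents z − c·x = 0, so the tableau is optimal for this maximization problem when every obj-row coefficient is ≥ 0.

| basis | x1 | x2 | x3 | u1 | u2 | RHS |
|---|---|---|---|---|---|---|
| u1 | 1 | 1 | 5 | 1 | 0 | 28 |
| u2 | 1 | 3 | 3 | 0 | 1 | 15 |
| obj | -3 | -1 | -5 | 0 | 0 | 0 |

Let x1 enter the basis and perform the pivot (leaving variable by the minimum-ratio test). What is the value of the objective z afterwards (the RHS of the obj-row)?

45

Ratio test on column x1 — row 1: 28/1 = 28; row 2: 15/1 = 15. Minimum is 15 at row 2 (u2 leaves); pivot element 1.
Pivot on row 2; the obj-row RHS becomes 0 − (-3)·15 = 45.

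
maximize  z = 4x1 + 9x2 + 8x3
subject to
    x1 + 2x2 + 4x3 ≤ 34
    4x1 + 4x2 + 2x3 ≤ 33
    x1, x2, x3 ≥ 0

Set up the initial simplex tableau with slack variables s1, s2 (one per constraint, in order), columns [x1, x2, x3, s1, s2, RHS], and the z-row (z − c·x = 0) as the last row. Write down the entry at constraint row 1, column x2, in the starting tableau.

2

Constraint 1 has coefficient 2 on x2.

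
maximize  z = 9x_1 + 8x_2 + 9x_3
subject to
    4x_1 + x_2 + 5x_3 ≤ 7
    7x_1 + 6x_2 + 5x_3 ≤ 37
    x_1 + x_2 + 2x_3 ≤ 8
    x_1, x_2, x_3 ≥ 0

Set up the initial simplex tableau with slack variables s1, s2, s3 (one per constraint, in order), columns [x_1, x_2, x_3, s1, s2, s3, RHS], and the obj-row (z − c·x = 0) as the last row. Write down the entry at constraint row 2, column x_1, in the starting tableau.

7

Constraint 2 has coefficient 7 on x_1.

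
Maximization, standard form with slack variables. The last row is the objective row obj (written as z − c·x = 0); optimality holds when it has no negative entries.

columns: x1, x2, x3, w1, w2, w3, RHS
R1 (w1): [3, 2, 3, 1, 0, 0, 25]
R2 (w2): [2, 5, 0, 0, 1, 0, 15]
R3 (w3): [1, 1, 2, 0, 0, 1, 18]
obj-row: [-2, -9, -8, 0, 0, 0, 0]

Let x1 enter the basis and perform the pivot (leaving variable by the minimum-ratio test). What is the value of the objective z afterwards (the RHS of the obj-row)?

15

Ratio test on column x1 — row 1: 25/3 = 25/3; row 2: 15/2 = 15/2; row 3: 18/1 = 18. Minimum is 15/2 at row 2 (w2 leaves); pivot element 2.
Pivot on row 2; the obj-row RHS becomes 0 − (-2)·(15/2) = 15.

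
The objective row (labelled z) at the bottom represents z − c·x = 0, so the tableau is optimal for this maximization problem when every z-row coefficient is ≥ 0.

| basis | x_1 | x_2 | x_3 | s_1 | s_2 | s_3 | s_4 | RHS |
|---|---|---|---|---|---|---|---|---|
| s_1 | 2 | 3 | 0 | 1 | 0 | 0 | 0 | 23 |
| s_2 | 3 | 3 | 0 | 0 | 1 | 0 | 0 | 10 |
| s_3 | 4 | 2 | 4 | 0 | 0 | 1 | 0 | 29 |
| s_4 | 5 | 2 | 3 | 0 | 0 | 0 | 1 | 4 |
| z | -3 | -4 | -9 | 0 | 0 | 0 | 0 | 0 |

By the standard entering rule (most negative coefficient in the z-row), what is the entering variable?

Negative z-row entries: x_1: -3, x_2: -4, x_3: -9.
The most negative is -9 in column x_3, so x_3 enters.

x_3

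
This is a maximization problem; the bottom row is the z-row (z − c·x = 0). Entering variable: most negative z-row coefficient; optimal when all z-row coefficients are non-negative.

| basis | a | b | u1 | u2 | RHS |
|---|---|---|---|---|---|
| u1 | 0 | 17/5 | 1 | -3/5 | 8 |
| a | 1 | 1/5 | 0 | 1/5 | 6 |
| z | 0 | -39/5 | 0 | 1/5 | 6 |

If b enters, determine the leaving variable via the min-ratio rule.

u1

Column b entries and ratios — u1: 8/(17/5) = 40/17; a: 6/(1/5) = 30.
Smallest ratio is 40/17 in the row of u1, so u1 leaves.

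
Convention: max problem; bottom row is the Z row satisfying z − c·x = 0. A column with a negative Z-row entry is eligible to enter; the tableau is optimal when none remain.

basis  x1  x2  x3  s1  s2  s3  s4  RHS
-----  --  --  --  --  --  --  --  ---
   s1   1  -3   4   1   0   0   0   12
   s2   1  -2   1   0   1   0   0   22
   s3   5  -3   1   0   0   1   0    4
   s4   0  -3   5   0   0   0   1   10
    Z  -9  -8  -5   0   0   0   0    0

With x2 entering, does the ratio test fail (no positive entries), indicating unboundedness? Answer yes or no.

yes

Every constraint-row entry in column x2 is ≤ 0, so increasing x2 is unbounded.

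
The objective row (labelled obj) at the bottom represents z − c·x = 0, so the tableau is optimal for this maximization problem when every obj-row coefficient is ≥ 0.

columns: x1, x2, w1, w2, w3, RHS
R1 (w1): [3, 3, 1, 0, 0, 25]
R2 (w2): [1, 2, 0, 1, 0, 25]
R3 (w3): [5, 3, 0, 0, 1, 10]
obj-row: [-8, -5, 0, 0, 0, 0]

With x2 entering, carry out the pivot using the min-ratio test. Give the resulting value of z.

50/3

Ratio test on column x2 — row 1: 25/3 = 25/3; row 2: 25/2 = 25/2; row 3: 10/3 = 10/3. Minimum is 10/3 at row 3 (w3 leaves); pivot element 3.
Pivot on row 3; the obj-row RHS becomes 0 − (-5)·(10/3) = 50/3.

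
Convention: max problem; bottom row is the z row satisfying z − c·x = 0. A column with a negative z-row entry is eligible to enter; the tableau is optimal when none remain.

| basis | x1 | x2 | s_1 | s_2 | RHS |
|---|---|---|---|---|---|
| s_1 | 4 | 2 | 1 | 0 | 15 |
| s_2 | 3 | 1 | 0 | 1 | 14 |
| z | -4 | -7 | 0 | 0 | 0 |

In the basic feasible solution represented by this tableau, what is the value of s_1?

s_1 is basic (row 1); its value is the RHS of that row, 15.

15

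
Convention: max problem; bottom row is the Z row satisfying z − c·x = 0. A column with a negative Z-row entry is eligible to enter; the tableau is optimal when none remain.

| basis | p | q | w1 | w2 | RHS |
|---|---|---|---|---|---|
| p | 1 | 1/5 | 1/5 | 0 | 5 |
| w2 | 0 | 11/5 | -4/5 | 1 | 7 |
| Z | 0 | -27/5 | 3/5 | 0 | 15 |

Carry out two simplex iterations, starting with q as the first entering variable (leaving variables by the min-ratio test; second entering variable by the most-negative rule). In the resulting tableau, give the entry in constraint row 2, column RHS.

9

Ratio test on column q — row 1: 5/(1/5) = 25; row 2: 7/(11/5) = 35/11. Minimum is 35/11 at row 2 (w2 leaves); pivot element 11/5.
Divide row 2 by 11/5; eliminate column q from the other rows.
Second iteration: most negative Z-row entry is -15/11 in column w1, so w1 enters.
Ratio test on column w1 — row 1: (48/11)/(3/11) = 16; row 2: entry -4/11 ≤ 0. Minimum is 16 at row 1 (p leaves); pivot element 3/11.
Divide row 1 by 3/11; eliminate column w1 from the other rows.
After both pivots, the entry at constraint row 2, column RHS is 9.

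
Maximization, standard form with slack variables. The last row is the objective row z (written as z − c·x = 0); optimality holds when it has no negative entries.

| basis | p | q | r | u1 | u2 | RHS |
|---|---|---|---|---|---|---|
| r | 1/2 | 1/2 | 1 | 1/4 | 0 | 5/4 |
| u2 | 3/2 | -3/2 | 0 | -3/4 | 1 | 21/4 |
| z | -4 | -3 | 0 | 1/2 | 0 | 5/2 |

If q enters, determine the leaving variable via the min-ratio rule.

r

Column q entries and ratios — r: (5/4)/(1/2) = 5/2; u2: -3/2 ≤ 0, skip.
Smallest ratio is 5/2 in the row of r, so r leaves.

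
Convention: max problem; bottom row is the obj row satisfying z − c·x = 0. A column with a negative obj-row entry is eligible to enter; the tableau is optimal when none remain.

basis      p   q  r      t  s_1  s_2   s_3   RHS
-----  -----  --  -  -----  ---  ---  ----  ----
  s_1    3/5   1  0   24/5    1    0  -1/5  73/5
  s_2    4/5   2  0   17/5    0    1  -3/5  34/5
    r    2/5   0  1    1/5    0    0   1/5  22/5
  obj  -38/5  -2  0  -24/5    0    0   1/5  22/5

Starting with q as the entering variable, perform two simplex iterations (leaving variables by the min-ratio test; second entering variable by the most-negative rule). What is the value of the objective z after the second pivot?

Ratio test on column q — row 1: (73/5)/1 = 73/5; row 2: (34/5)/2 = 17/5; row 3: entry 0 ≤ 0. Minimum is 17/5 at row 2 (s_2 leaves); pivot element 2.
Pivot on row 2; the obj-row RHS becomes 22/5 − (-2)·(17/5) = 56/5.
Next entering variable (most negative obj-row entry -34/5): p.
Ratio test on column p — row 1: (56/5)/(1/5) = 56; row 2: (17/5)/(2/5) = 17/2; row 3: (22/5)/(2/5) = 11. Minimum is 17/2 at row 2 (q leaves); pivot element 2/5.
After the second pivot the obj-row RHS is 56/5 − (-34/5)·(17/2) = 69.

69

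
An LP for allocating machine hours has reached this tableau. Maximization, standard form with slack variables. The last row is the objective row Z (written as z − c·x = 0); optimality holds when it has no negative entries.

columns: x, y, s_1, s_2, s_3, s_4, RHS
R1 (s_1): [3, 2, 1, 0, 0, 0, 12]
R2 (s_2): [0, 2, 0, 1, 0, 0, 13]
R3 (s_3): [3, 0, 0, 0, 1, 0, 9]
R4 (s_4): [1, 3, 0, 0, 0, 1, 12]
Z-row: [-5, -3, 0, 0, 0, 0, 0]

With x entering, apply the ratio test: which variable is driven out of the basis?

s_3

Column x entries and ratios — s_1: 12/3 = 4; s_2: 0 ≤ 0, skip; s_3: 9/3 = 3; s_4: 12/1 = 12.
Smallest ratio is 3 in the row of s_3, so s_3 leaves.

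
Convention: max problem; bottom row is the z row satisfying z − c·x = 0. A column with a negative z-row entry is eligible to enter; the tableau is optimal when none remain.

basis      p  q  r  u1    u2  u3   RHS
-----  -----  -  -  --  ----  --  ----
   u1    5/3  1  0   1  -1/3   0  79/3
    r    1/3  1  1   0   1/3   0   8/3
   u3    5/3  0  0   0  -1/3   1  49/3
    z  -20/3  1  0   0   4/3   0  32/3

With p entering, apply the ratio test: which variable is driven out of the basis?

r

Column p entries and ratios — u1: (79/3)/(5/3) = 79/5; r: (8/3)/(1/3) = 8; u3: (49/3)/(5/3) = 49/5.
Smallest ratio is 8 in the row of r, so r leaves.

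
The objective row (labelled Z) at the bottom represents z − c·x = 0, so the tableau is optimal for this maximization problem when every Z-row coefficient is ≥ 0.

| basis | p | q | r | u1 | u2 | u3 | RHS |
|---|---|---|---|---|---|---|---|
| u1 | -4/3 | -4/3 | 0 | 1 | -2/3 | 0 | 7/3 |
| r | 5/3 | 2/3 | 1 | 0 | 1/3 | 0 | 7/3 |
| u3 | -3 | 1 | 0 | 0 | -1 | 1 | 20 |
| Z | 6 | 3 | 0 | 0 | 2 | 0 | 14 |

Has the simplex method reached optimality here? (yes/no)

Every Z-row coefficient is ≥ 0, so the tableau is optimal.

yes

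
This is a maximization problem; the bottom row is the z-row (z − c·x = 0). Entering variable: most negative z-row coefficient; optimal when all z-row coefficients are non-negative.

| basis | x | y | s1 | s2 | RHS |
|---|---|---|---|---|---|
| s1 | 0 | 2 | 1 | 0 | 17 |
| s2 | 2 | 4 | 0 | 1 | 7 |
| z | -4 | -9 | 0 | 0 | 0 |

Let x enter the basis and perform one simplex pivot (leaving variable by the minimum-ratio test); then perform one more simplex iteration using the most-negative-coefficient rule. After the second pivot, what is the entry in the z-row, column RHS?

Ratio test on column x — row 1: entry 0 ≤ 0; row 2: 7/2 = 7/2. Minimum is 7/2 at row 2 (s2 leaves); pivot element 2.
Divide row 2 by 2; eliminate column x from the other rows.
Second iteration: most negative z-row entry is -1 in column y, so y enters.
Ratio test on column y — row 1: 17/2 = 17/2; row 2: (7/2)/2 = 7/4. Minimum is 7/4 at row 2 (x leaves); pivot element 2.
Divide row 2 by 2; eliminate column y from the other rows.
After both pivots, the entry at the z-row, column RHS is 63/4.

63/4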